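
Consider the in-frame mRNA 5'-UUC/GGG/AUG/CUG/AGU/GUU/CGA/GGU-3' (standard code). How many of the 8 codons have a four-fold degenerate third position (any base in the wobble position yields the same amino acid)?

Codon 1 UUC (Phe): third position 2-fold.
Codon 2 GGG (Gly): third position 4-fold.
Codon 3 AUG (Met): third position 1-fold.
Codon 4 CUG (Leu): third position 4-fold.
Codon 5 AGU (Ser): third position 2-fold.
Codon 6 GUU (Val): third position 4-fold.
Codon 7 CGA (Arg): third position 4-fold.
Codon 8 GGU (Gly): third position 4-fold.
Four-fold degenerate third positions: 5.

5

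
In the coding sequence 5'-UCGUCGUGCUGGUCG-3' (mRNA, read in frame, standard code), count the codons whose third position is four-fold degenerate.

3

Codon 1 UCG (Ser): third position 4-fold.
Codon 2 UCG (Ser): third position 4-fold.
Codon 3 UGC (Cys): third position 2-fold.
Codon 4 UGG (Trp): third position 1-fold.
Codon 5 UCG (Ser): third position 4-fold.
Four-fold degenerate third positions: 3.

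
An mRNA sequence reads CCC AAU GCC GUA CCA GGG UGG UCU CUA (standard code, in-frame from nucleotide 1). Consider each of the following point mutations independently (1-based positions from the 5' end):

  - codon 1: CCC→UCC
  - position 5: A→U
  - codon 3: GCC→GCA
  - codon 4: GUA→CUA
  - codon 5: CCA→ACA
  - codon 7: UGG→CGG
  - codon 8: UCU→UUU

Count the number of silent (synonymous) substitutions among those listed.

Codon 1: CCC (Pro) → UCC (Ser) — missense.
Codon 2: AAU (Asn) → AUU (Ile) — missense.
Codon 3: GCC (Ala) → GCA (Ala) — synonymous.
Codon 4: GUA (Val) → CUA (Leu) — missense.
Codon 5: CCA (Pro) → ACA (Thr) — missense.
Codon 7: UGG (Trp) → CGG (Arg) — missense.
Codon 8: UCU (Ser) → UUU (Phe) — missense.
Synonymous: 1 of 7.

1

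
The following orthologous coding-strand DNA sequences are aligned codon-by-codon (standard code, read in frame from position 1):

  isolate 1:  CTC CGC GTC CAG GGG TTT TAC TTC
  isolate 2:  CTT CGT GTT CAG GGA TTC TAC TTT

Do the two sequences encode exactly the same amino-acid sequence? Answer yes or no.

yes

Codon 1: CTC Leu / CTT Leu — synonymous.
Codon 2: CGC Arg / CGT Arg — synonymous.
Codon 3: GTC Val / GTT Val — synonymous.
Codon 4: CAG Gln / CAG Gln — identical.
Codon 5: GGG Gly / GGA Gly — synonymous.
Codon 6: TTT Phe / TTC Phe — synonymous.
Codon 7: TAC Tyr / TAC Tyr — identical.
Codon 8: TTC Phe / TTT Phe — synonymous.
Nonsynonymous differences: 0 → same protein.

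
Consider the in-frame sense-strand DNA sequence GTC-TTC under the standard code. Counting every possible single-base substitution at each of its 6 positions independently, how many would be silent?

4

Codon 1 (GTC, Val): 3 synonymous substitutions.
Codon 2 (TTC, Phe): 1 synonymous substitution.
Total: 3 + 1 = 4.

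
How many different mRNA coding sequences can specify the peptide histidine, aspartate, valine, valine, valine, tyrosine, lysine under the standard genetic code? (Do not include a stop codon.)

1024

His: 2 codons.
Asp: 2 codons.
Val: 4 codons.
Val: 4 codons.
Val: 4 codons.
Tyr: 2 codons.
Lys: 2 codons.
2 × 2 × 4 × 4 × 4 × 2 × 2 = 1024.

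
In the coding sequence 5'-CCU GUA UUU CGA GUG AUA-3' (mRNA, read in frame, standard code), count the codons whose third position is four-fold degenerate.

4

Codon 1 CCU (Pro): third position 4-fold.
Codon 2 GUA (Val): third position 4-fold.
Codon 3 UUU (Phe): third position 2-fold.
Codon 4 CGA (Arg): third position 4-fold.
Codon 5 GUG (Val): third position 4-fold.
Codon 6 AUA (Ile): third position 3-fold.
Four-fold degenerate third positions: 4.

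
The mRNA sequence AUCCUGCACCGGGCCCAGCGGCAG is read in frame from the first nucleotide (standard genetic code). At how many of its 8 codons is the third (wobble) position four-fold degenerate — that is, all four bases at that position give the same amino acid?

4

Codon 1 AUC (Ile): third position 3-fold.
Codon 2 CUG (Leu): third position 4-fold.
Codon 3 CAC (His): third position 2-fold.
Codon 4 CGG (Arg): third position 4-fold.
Codon 5 GCC (Ala): third position 4-fold.
Codon 6 CAG (Gln): third position 2-fold.
Codon 7 CGG (Arg): third position 4-fold.
Codon 8 CAG (Gln): third position 2-fold.
Four-fold degenerate third positions: 4.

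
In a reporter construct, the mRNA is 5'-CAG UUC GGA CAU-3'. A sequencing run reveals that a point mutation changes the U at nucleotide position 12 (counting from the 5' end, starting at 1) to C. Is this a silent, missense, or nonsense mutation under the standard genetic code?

silent

Position 12 falls in codon 4: CAU → His.
After the substitution the codon is CAC → His.
Both encode His, so the change is synonymous.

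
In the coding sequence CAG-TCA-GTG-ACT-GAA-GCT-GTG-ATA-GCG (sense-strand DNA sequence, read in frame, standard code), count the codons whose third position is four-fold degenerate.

Codon 1 CAG (Gln): third position 2-fold.
Codon 2 TCA (Ser): third position 4-fold.
Codon 3 GTG (Val): third position 4-fold.
Codon 4 ACT (Thr): third position 4-fold.
Codon 5 GAA (Glu): third position 2-fold.
Codon 6 GCT (Ala): third position 4-fold.
Codon 7 GTG (Val): third position 4-fold.
Codon 8 ATA (Ile): third position 3-fold.
Codon 9 GCG (Ala): third position 4-fold.
Four-fold degenerate third positions: 6.

6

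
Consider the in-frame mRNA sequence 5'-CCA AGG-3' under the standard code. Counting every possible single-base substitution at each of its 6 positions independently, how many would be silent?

Codon 1 (CCA, Pro): 3 synonymous substitutions.
Codon 2 (AGG, Arg): 2 synonymous substitutions.
Total: 3 + 2 = 5.

5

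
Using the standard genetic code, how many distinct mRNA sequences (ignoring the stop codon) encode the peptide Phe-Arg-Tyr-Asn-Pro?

192

Phe: 2 codons.
Arg: 6 codons.
Tyr: 2 codons.
Asn: 2 codons.
Pro: 4 codons.
2 × 6 × 2 × 2 × 4 = 192.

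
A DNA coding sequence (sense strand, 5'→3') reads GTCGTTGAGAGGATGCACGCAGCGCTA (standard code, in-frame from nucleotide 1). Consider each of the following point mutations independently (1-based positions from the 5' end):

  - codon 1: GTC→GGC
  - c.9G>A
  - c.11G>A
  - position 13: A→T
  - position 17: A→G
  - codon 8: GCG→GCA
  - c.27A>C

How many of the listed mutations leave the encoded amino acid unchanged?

Codon 1: GTC (Val) → GGC (Gly) — missense.
Codon 3: GAG (Glu) → GAA (Glu) — synonymous.
Codon 4: AGG (Arg) → AAG (Lys) — missense.
Codon 5: ATG (Met) → TTG (Leu) — missense.
Codon 6: CAC (His) → CGC (Arg) — missense.
Codon 8: GCG (Ala) → GCA (Ala) — synonymous.
Codon 9: CTA (Leu) → CTC (Leu) — synonymous.
Synonymous: 3 of 7.

3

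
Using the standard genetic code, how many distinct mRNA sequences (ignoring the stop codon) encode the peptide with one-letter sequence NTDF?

Asn: 2 codons.
Thr: 4 codons.
Asp: 2 codons.
Phe: 2 codons.
2 × 4 × 2 × 2 = 32.

32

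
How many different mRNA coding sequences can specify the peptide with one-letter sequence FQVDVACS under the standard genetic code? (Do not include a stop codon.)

6144

Phe: 2 codons.
Gln: 2 codons.
Val: 4 codons.
Asp: 2 codons.
Val: 4 codons.
Ala: 4 codons.
Cys: 2 codons.
Ser: 6 codons.
2 × 2 × 4 × 2 × 4 × 4 × 2 × 6 = 6144.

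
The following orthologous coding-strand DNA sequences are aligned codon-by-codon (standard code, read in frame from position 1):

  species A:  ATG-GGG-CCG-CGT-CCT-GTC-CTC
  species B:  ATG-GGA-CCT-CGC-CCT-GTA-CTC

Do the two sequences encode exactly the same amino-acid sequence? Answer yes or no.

Codon 1: ATG Met / ATG Met — identical.
Codon 2: GGG Gly / GGA Gly — synonymous.
Codon 3: CCG Pro / CCT Pro — synonymous.
Codon 4: CGT Arg / CGC Arg — synonymous.
Codon 5: CCT Pro / CCT Pro — identical.
Codon 6: GTC Val / GTA Val — synonymous.
Codon 7: CTC Leu / CTC Leu — identical.
Nonsynonymous differences: 0 → same protein.

yes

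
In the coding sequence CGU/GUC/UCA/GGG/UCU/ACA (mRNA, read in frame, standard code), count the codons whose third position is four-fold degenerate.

6

Codon 1 CGU (Arg): third position 4-fold.
Codon 2 GUC (Val): third position 4-fold.
Codon 3 UCA (Ser): third position 4-fold.
Codon 4 GGG (Gly): third position 4-fold.
Codon 5 UCU (Ser): third position 4-fold.
Codon 6 ACA (Thr): third position 4-fold.
Four-fold degenerate third positions: 6.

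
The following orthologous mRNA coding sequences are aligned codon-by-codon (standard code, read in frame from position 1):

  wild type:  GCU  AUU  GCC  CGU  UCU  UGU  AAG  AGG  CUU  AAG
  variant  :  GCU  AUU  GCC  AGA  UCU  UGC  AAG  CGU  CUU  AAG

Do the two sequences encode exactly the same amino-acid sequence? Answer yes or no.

yes

Codon 1: GCU Ala / GCU Ala — identical.
Codon 2: AUU Ile / AUU Ile — identical.
Codon 3: GCC Ala / GCC Ala — identical.
Codon 4: CGU Arg / AGA Arg — synonymous.
Codon 5: UCU Ser / UCU Ser — identical.
Codon 6: UGU Cys / UGC Cys — synonymous.
Codon 7: AAG Lys / AAG Lys — identical.
Codon 8: AGG Arg / CGU Arg — synonymous.
Codon 9: CUU Leu / CUU Leu — identical.
Codon 10: AAG Lys / AAG Lys — identical.
Nonsynonymous differences: 0 → same protein.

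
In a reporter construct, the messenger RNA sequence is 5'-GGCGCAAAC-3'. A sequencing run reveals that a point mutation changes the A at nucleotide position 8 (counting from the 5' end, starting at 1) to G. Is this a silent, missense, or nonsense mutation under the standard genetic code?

missense

Position 8 falls in codon 3: AAC → Asn.
After the substitution the codon is AGC → Ser.
Asn ≠ Ser, so this is a missense mutation.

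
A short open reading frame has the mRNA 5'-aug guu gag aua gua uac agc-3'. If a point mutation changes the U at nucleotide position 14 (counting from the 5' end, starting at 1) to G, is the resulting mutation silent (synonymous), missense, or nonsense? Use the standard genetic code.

missense

Position 14 falls in codon 5: GUA → Val.
After the substitution the codon is GGA → Gly.
Val ≠ Gly, so this is a missense mutation.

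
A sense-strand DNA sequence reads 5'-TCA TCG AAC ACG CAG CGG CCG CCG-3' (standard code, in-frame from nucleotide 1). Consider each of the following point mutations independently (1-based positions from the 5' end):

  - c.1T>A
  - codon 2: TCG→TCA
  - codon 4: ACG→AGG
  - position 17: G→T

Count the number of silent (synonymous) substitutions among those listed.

Codon 1: TCA (Ser) → ACA (Thr) — missense.
Codon 2: TCG (Ser) → TCA (Ser) — synonymous.
Codon 4: ACG (Thr) → AGG (Arg) — missense.
Codon 6: CGG (Arg) → CTG (Leu) — missense.
Synonymous: 1 of 4.

1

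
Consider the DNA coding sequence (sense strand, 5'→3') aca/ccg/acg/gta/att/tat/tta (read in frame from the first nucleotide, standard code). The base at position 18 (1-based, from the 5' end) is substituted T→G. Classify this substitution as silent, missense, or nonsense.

Position 18 falls in codon 6: TAT → Tyr.
After the substitution the codon is TAG → Stop.
The new codon is a stop codon, so this is a nonsense mutation.

nonsense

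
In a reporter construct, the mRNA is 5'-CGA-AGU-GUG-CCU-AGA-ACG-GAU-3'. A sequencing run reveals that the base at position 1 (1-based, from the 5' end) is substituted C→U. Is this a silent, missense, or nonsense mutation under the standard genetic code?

Position 1 falls in codon 1: CGA → Arg.
After the substitution the codon is UGA → Stop.
The new codon is a stop codon, so this is a nonsense mutation.

nonsense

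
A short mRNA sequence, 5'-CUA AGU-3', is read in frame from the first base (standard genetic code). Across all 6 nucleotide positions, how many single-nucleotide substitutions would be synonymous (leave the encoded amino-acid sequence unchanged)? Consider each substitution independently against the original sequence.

Codon 1 (CUA, Leu): 4 synonymous substitutions.
Codon 2 (AGU, Ser): 1 synonymous substitution.
Total: 4 + 1 = 5.

5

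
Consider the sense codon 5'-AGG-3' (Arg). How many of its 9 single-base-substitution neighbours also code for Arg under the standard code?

Position 1: CGG → 1 synonymous.
Position 2: none → 0 synonymous.
Position 3: AGA → 1 synonymous.
Total: 1 + 0 + 1 = 2.

2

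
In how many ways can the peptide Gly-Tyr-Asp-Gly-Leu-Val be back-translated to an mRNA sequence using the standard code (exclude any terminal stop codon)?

Gly: 4 codons.
Tyr: 2 codons.
Asp: 2 codons.
Gly: 4 codons.
Leu: 6 codons.
Val: 4 codons.
4 × 2 × 2 × 4 × 6 × 4 = 1536.

1536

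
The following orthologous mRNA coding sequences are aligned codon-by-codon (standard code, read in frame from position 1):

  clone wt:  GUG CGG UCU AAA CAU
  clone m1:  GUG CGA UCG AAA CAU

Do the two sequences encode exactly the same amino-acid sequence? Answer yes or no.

yes

Codon 1: GUG Val / GUG Val — identical.
Codon 2: CGG Arg / CGA Arg — synonymous.
Codon 3: UCU Ser / UCG Ser — synonymous.
Codon 4: AAA Lys / AAA Lys — identical.
Codon 5: CAU His / CAU His — identical.
Nonsynonymous differences: 0 → same protein.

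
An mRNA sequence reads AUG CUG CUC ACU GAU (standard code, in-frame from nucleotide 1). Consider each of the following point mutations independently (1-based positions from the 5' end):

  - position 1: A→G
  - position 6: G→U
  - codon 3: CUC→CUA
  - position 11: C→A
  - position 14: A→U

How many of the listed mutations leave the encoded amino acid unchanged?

2

Codon 1: AUG (Met) → GUG (Val) — missense.
Codon 2: CUG (Leu) → CUU (Leu) — synonymous.
Codon 3: CUC (Leu) → CUA (Leu) — synonymous.
Codon 4: ACU (Thr) → AAU (Asn) — missense.
Codon 5: GAU (Asp) → GUU (Val) — missense.
Synonymous: 2 of 5.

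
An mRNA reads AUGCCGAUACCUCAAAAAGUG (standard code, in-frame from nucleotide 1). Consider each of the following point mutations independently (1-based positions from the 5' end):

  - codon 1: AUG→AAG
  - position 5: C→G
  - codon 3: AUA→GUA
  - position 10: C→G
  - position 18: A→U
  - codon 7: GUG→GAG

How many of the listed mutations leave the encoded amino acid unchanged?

0

Codon 1: AUG (Met) → AAG (Lys) — missense.
Codon 2: CCG (Pro) → CGG (Arg) — missense.
Codon 3: AUA (Ile) → GUA (Val) — missense.
Codon 4: CCU (Pro) → GCU (Ala) — missense.
Codon 6: AAA (Lys) → AAU (Asn) — missense.
Codon 7: GUG (Val) → GAG (Glu) — missense.
Synonymous: 0 of 6.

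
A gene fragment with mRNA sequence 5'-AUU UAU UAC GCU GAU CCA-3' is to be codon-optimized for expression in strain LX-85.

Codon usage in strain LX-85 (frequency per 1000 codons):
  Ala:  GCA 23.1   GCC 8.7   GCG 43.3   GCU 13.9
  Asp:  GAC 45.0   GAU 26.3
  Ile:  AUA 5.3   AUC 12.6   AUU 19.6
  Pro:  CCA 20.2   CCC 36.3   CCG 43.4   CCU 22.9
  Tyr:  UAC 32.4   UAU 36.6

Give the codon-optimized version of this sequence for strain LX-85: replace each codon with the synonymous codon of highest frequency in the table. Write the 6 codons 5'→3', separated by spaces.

Codon 1 (Ile): best is AUU at 19.6.
Codon 2 (Tyr): best is UAU at 36.6.
Codon 3 (Tyr): best is UAU at 36.6.
Codon 4 (Ala): best is GCG at 43.3.
Codon 5 (Asp): best is GAC at 45.0.
Codon 6 (Pro): best is CCG at 43.4.

AUU UAU UAU GCG GAC CCG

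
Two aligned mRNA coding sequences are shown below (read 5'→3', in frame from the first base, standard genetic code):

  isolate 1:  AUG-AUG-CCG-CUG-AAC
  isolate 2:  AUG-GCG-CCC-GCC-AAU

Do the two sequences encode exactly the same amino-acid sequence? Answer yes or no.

no

Codon 1: AUG Met / AUG Met — identical.
Codon 2: AUG Met / GCG Ala — nonsynonymous.
Codon 3: CCG Pro / CCC Pro — synonymous.
Codon 4: CUG Leu / GCC Ala — nonsynonymous.
Codon 5: AAC Asn / AAU Asn — synonymous.
Nonsynonymous differences: 2 → different protein.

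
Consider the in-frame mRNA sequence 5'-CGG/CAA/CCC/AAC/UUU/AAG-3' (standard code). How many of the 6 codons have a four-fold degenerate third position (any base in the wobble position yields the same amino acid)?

2

Codon 1 CGG (Arg): third position 4-fold.
Codon 2 CAA (Gln): third position 2-fold.
Codon 3 CCC (Pro): third position 4-fold.
Codon 4 AAC (Asn): third position 2-fold.
Codon 5 UUU (Phe): third position 2-fold.
Codon 6 AAG (Lys): third position 2-fold.
Four-fold degenerate third positions: 2.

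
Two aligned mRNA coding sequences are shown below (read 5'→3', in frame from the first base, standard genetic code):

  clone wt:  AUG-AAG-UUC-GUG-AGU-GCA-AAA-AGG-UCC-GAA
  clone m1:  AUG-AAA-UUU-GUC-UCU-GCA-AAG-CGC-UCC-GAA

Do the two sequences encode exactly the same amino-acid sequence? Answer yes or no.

Codon 1: AUG Met / AUG Met — identical.
Codon 2: AAG Lys / AAA Lys — synonymous.
Codon 3: UUC Phe / UUU Phe — synonymous.
Codon 4: GUG Val / GUC Val — synonymous.
Codon 5: AGU Ser / UCU Ser — synonymous.
Codon 6: GCA Ala / GCA Ala — identical.
Codon 7: AAA Lys / AAG Lys — synonymous.
Codon 8: AGG Arg / CGC Arg — synonymous.
Codon 9: UCC Ser / UCC Ser — identical.
Codon 10: GAA Glu / GAA Glu — identical.
Nonsynonymous differences: 0 → same protein.

yes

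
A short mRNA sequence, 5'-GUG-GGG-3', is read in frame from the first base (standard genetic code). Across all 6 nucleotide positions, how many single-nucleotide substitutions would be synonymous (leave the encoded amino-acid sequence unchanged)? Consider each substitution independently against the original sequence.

Codon 1 (GUG, Val): 3 synonymous substitutions.
Codon 2 (GGG, Gly): 3 synonymous substitutions.
Total: 3 + 3 = 6.

6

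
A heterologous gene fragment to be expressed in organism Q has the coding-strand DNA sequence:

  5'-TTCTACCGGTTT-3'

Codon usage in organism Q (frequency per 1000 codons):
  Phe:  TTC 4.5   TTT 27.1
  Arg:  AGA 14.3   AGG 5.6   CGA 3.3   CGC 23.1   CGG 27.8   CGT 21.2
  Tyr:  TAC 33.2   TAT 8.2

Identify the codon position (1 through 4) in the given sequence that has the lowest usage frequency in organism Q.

1

Codon 1 TTC (Phe): 4.5 per 1000.
Codon 2 TAC (Tyr): 33.2 per 1000.
Codon 3 CGG (Arg): 27.8 per 1000.
Codon 4 TTT (Phe): 27.1 per 1000.
Lowest frequency is 4.5 at codon 1.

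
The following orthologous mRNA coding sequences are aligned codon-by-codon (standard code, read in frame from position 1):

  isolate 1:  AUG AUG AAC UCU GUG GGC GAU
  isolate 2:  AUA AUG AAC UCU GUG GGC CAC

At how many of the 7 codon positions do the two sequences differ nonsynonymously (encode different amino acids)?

2

Codon 1: AUG Met / AUA Ile — nonsynonymous.
Codon 2: AUG Met / AUG Met — identical.
Codon 3: AAC Asn / AAC Asn — identical.
Codon 4: UCU Ser / UCU Ser — identical.
Codon 5: GUG Val / GUG Val — identical.
Codon 6: GGC Gly / GGC Gly — identical.
Codon 7: GAU Asp / CAC His — nonsynonymous.
Nonsynonymous differences: 2.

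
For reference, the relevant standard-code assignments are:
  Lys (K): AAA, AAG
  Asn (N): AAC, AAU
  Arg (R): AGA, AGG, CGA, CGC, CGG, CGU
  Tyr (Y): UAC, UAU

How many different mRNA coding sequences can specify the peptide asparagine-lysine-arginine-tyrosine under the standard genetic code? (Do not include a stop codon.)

48

Asn: 2 codons.
Lys: 2 codons.
Arg: 6 codons.
Tyr: 2 codons.
2 × 2 × 6 × 2 = 48.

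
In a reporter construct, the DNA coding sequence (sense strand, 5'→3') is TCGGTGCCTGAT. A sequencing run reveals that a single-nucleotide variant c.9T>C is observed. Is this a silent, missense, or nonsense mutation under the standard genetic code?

Position 9 falls in codon 3: CCT → Pro.
After the substitution the codon is CCC → Pro.
Both encode Pro, so the change is synonymous.

silent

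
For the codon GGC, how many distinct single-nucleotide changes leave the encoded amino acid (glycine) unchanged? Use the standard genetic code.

Position 1: none → 0 synonymous.
Position 2: none → 0 synonymous.
Position 3: GGT, GGA, GGG → 3 synonymous.
Total: 0 + 0 + 3 = 3.

3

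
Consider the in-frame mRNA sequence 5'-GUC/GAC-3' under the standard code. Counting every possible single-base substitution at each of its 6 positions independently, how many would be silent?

Codon 1 (GUC, Val): 3 synonymous substitutions.
Codon 2 (GAC, Asp): 1 synonymous substitution.
Total: 3 + 1 = 4.

4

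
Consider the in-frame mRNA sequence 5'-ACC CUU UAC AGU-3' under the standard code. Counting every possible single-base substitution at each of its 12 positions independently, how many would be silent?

8

Codon 1 (ACC, Thr): 3 synonymous substitutions.
Codon 2 (CUU, Leu): 3 synonymous substitutions.
Codon 3 (UAC, Tyr): 1 synonymous substitution.
Codon 4 (AGU, Ser): 1 synonymous substitution.
Total: 3 + 3 + 1 + 1 = 8.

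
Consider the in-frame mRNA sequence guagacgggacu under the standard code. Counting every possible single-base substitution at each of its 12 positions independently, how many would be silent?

10

Codon 1 (GUA, Val): 3 synonymous substitutions.
Codon 2 (GAC, Asp): 1 synonymous substitution.
Codon 3 (GGG, Gly): 3 synonymous substitutions.
Codon 4 (ACU, Thr): 3 synonymous substitutions.
Total: 3 + 1 + 3 + 3 = 10.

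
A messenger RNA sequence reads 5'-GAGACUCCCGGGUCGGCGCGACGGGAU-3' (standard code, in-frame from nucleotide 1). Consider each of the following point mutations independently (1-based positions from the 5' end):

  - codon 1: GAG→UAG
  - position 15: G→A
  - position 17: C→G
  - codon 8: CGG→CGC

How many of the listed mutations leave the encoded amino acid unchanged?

2

Codon 1: GAG (Glu) → UAG (Stop) — nonsense.
Codon 5: UCG (Ser) → UCA (Ser) — synonymous.
Codon 6: GCG (Ala) → GGG (Gly) — missense.
Codon 8: CGG (Arg) → CGC (Arg) — synonymous.
Synonymous: 2 of 4.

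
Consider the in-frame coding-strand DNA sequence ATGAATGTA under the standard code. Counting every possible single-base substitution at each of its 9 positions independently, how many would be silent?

4

Codon 1 (ATG, Met): 0 synonymous substitutions.
Codon 2 (AAT, Asn): 1 synonymous substitution.
Codon 3 (GTA, Val): 3 synonymous substitutions.
Total: 0 + 1 + 3 = 4.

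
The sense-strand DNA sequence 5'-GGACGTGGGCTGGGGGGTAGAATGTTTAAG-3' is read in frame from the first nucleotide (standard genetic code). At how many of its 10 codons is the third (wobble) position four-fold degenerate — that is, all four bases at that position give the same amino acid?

Codon 1 GGA (Gly): third position 4-fold.
Codon 2 CGT (Arg): third position 4-fold.
Codon 3 GGG (Gly): third position 4-fold.
Codon 4 CTG (Leu): third position 4-fold.
Codon 5 GGG (Gly): third position 4-fold.
Codon 6 GGT (Gly): third position 4-fold.
Codon 7 AGA (Arg): third position 2-fold.
Codon 8 ATG (Met): third position 1-fold.
Codon 9 TTT (Phe): third position 2-fold.
Codon 10 AAG (Lys): third position 2-fold.
Four-fold degenerate third positions: 6.

6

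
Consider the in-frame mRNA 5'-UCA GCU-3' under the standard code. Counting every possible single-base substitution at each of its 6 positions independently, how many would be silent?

6

Codon 1 (UCA, Ser): 3 synonymous substitutions.
Codon 2 (GCU, Ala): 3 synonymous substitutions.
Total: 3 + 3 = 6.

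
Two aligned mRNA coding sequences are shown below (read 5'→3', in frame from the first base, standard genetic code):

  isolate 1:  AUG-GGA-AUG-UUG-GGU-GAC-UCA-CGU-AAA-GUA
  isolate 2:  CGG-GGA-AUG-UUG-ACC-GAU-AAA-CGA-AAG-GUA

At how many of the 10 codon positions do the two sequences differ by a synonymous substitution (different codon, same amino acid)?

3

Codon 1: AUG Met / CGG Arg — nonsynonymous.
Codon 2: GGA Gly / GGA Gly — identical.
Codon 3: AUG Met / AUG Met — identical.
Codon 4: UUG Leu / UUG Leu — identical.
Codon 5: GGU Gly / ACC Thr — nonsynonymous.
Codon 6: GAC Asp / GAU Asp — synonymous.
Codon 7: UCA Ser / AAA Lys — nonsynonymous.
Codon 8: CGU Arg / CGA Arg — synonymous.
Codon 9: AAA Lys / AAG Lys — synonymous.
Codon 10: GUA Val / GUA Val — identical.
Synonymous differences: 3.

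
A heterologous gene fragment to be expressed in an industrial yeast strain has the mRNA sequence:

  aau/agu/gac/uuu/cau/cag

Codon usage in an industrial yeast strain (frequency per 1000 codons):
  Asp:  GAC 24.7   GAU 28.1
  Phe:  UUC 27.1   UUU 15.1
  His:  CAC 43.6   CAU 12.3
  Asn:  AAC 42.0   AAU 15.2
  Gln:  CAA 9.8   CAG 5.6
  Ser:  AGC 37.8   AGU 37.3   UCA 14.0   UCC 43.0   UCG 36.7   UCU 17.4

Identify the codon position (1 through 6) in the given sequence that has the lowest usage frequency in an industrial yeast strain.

6

Codon 1 AAU (Asn): 15.2 per 1000.
Codon 2 AGU (Ser): 37.3 per 1000.
Codon 3 GAC (Asp): 24.7 per 1000.
Codon 4 UUU (Phe): 15.1 per 1000.
Codon 5 CAU (His): 12.3 per 1000.
Codon 6 CAG (Gln): 5.6 per 1000.
Lowest frequency is 5.6 at codon 6.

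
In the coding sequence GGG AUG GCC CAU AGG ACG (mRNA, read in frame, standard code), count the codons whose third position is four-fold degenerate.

Codon 1 GGG (Gly): third position 4-fold.
Codon 2 AUG (Met): third position 1-fold.
Codon 3 GCC (Ala): third position 4-fold.
Codon 4 CAU (His): third position 2-fold.
Codon 5 AGG (Arg): third position 2-fold.
Codon 6 ACG (Thr): third position 4-fold.
Four-fold degenerate third positions: 3.

3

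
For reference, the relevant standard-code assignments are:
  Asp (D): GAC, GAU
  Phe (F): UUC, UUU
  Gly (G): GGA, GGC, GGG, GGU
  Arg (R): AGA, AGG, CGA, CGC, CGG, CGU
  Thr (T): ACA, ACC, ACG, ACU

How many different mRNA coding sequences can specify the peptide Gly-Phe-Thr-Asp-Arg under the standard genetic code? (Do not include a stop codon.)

384

Gly: 4 codons.
Phe: 2 codons.
Thr: 4 codons.
Asp: 2 codons.
Arg: 6 codons.
4 × 2 × 4 × 2 × 6 = 384.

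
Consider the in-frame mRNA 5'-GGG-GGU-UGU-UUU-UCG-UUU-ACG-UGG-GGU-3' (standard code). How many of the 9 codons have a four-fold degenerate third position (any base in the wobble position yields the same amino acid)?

Codon 1 GGG (Gly): third position 4-fold.
Codon 2 GGU (Gly): third position 4-fold.
Codon 3 UGU (Cys): third position 2-fold.
Codon 4 UUU (Phe): third position 2-fold.
Codon 5 UCG (Ser): third position 4-fold.
Codon 6 UUU (Phe): third position 2-fold.
Codon 7 ACG (Thr): third position 4-fold.
Codon 8 UGG (Trp): third position 1-fold.
Codon 9 GGU (Gly): third position 4-fold.
Four-fold degenerate third positions: 5.

5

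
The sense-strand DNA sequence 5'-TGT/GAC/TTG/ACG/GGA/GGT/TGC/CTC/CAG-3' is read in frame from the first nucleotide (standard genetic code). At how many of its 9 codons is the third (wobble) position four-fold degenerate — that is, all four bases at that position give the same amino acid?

Codon 1 TGT (Cys): third position 2-fold.
Codon 2 GAC (Asp): third position 2-fold.
Codon 3 TTG (Leu): third position 2-fold.
Codon 4 ACG (Thr): third position 4-fold.
Codon 5 GGA (Gly): third position 4-fold.
Codon 6 GGT (Gly): third position 4-fold.
Codon 7 TGC (Cys): third position 2-fold.
Codon 8 CTC (Leu): third position 4-fold.
Codon 9 CAG (Gln): third position 2-fold.
Four-fold degenerate third positions: 4.

4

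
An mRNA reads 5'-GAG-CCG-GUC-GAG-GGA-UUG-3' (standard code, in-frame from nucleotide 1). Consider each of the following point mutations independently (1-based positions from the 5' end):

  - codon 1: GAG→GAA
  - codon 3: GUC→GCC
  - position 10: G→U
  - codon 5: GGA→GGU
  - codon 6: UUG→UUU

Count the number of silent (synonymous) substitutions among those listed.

Codon 1: GAG (Glu) → GAA (Glu) — synonymous.
Codon 3: GUC (Val) → GCC (Ala) — missense.
Codon 4: GAG (Glu) → UAG (Stop) — nonsense.
Codon 5: GGA (Gly) → GGU (Gly) — synonymous.
Codon 6: UUG (Leu) → UUU (Phe) — missense.
Synonymous: 2 of 5.

2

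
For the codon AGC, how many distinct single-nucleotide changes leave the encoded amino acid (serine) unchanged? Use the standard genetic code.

1

Position 1: none → 0 synonymous.
Position 2: none → 0 synonymous.
Position 3: AGT → 1 synonymous.
Total: 0 + 0 + 1 = 1.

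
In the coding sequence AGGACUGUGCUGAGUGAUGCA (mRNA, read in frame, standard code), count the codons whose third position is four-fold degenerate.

Codon 1 AGG (Arg): third position 2-fold.
Codon 2 ACU (Thr): third position 4-fold.
Codon 3 GUG (Val): third position 4-fold.
Codon 4 CUG (Leu): third position 4-fold.
Codon 5 AGU (Ser): third position 2-fold.
Codon 6 GAU (Asp): third position 2-fold.
Codon 7 GCA (Ala): third position 4-fold.
Four-fold degenerate third positions: 4.

4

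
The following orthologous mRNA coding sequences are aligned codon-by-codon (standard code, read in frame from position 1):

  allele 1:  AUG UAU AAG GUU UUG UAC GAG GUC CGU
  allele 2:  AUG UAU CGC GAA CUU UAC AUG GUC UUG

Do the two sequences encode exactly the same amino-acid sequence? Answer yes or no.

Codon 1: AUG Met / AUG Met — identical.
Codon 2: UAU Tyr / UAU Tyr — identical.
Codon 3: AAG Lys / CGC Arg — nonsynonymous.
Codon 4: GUU Val / GAA Glu — nonsynonymous.
Codon 5: UUG Leu / CUU Leu — synonymous.
Codon 6: UAC Tyr / UAC Tyr — identical.
Codon 7: GAG Glu / AUG Met — nonsynonymous.
Codon 8: GUC Val / GUC Val — identical.
Codon 9: CGU Arg / UUG Leu — nonsynonymous.
Nonsynonymous differences: 4 → different protein.

no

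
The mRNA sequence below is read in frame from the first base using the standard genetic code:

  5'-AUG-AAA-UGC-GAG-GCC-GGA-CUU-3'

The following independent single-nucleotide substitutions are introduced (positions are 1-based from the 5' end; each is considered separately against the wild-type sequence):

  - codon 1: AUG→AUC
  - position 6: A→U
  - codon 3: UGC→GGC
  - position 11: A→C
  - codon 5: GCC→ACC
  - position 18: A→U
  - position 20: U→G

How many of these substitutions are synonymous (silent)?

1

Codon 1: AUG (Met) → AUC (Ile) — missense.
Codon 2: AAA (Lys) → AAU (Asn) — missense.
Codon 3: UGC (Cys) → GGC (Gly) — missense.
Codon 4: GAG (Glu) → GCG (Ala) — missense.
Codon 5: GCC (Ala) → ACC (Thr) — missense.
Codon 6: GGA (Gly) → GGU (Gly) — synonymous.
Codon 7: CUU (Leu) → CGU (Arg) — missense.
Synonymous: 1 of 7.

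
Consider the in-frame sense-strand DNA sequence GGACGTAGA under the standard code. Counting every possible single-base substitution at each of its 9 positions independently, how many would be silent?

8

Codon 1 (GGA, Gly): 3 synonymous substitutions.
Codon 2 (CGT, Arg): 3 synonymous substitutions.
Codon 3 (AGA, Arg): 2 synonymous substitutions.
Total: 3 + 3 + 2 = 8.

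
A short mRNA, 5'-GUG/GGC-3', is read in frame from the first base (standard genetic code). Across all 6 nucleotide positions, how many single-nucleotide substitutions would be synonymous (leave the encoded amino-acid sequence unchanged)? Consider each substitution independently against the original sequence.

Codon 1 (GUG, Val): 3 synonymous substitutions.
Codon 2 (GGC, Gly): 3 synonymous substitutions.
Total: 3 + 3 = 6.

6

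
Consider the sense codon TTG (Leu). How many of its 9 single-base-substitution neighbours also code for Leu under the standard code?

2

Position 1: CTG → 1 synonymous.
Position 2: none → 0 synonymous.
Position 3: TTA → 1 synonymous.
Total: 1 + 0 + 1 = 2.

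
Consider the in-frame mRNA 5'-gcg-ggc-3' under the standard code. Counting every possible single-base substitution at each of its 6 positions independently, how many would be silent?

Codon 1 (GCG, Ala): 3 synonymous substitutions.
Codon 2 (GGC, Gly): 3 synonymous substitutions.
Total: 3 + 3 = 6.

6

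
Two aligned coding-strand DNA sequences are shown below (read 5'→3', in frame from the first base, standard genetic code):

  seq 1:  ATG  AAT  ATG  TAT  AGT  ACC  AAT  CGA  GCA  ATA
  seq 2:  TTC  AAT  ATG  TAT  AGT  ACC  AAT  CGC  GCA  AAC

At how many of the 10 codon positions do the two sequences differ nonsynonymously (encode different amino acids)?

Codon 1: ATG Met / TTC Phe — nonsynonymous.
Codon 2: AAT Asn / AAT Asn — identical.
Codon 3: ATG Met / ATG Met — identical.
Codon 4: TAT Tyr / TAT Tyr — identical.
Codon 5: AGT Ser / AGT Ser — identical.
Codon 6: ACC Thr / ACC Thr — identical.
Codon 7: AAT Asn / AAT Asn — identical.
Codon 8: CGA Arg / CGC Arg — synonymous.
Codon 9: GCA Ala / GCA Ala — identical.
Codon 10: ATA Ile / AAC Asn — nonsynonymous.
Nonsynonymous differences: 2.

2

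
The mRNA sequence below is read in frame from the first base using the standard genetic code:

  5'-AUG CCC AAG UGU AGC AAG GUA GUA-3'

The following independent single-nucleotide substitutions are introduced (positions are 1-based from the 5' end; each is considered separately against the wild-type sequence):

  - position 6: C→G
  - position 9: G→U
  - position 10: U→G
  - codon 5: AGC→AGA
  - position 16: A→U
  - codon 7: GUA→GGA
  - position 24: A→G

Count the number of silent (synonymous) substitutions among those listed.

2

Codon 2: CCC (Pro) → CCG (Pro) — synonymous.
Codon 3: AAG (Lys) → AAU (Asn) — missense.
Codon 4: UGU (Cys) → GGU (Gly) — missense.
Codon 5: AGC (Ser) → AGA (Arg) — missense.
Codon 6: AAG (Lys) → UAG (Stop) — nonsense.
Codon 7: GUA (Val) → GGA (Gly) — missense.
Codon 8: GUA (Val) → GUG (Val) — synonymous.
Synonymous: 2 of 7.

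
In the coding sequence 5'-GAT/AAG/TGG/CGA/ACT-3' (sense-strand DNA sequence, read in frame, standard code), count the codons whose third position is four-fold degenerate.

Codon 1 GAT (Asp): third position 2-fold.
Codon 2 AAG (Lys): third position 2-fold.
Codon 3 TGG (Trp): third position 1-fold.
Codon 4 CGA (Arg): third position 4-fold.
Codon 5 ACT (Thr): third position 4-fold.
Four-fold degenerate third positions: 2.

2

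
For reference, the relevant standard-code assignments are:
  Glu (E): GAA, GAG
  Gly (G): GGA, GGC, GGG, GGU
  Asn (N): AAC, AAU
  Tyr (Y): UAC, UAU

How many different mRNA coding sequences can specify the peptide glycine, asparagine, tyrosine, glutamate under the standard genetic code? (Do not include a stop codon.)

32

Gly: 4 codons.
Asn: 2 codons.
Tyr: 2 codons.
Glu: 2 codons.
4 × 2 × 2 × 2 = 32.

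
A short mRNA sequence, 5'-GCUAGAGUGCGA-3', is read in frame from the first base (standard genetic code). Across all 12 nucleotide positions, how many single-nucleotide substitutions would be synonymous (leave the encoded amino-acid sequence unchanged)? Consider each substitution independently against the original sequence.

12

Codon 1 (GCU, Ala): 3 synonymous substitutions.
Codon 2 (AGA, Arg): 2 synonymous substitutions.
Codon 3 (GUG, Val): 3 synonymous substitutions.
Codon 4 (CGA, Arg): 4 synonymous substitutions.
Total: 3 + 2 + 3 + 4 = 12.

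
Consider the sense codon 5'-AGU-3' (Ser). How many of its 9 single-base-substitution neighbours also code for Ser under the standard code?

Position 1: none → 0 synonymous.
Position 2: none → 0 synonymous.
Position 3: AGC → 1 synonymous.
Total: 0 + 0 + 1 = 1.

1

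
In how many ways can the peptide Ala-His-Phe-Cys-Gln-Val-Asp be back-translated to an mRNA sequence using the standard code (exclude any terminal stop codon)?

Ala: 4 codons.
His: 2 codons.
Phe: 2 codons.
Cys: 2 codons.
Gln: 2 codons.
Val: 4 codons.
Asp: 2 codons.
4 × 2 × 2 × 2 × 2 × 4 × 2 = 512.

512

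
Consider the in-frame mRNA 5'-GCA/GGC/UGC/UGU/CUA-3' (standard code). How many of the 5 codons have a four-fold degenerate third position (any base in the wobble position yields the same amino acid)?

3

Codon 1 GCA (Ala): third position 4-fold.
Codon 2 GGC (Gly): third position 4-fold.
Codon 3 UGC (Cys): third position 2-fold.
Codon 4 UGU (Cys): third position 2-fold.
Codon 5 CUA (Leu): third position 4-fold.
Four-fold degenerate third positions: 3.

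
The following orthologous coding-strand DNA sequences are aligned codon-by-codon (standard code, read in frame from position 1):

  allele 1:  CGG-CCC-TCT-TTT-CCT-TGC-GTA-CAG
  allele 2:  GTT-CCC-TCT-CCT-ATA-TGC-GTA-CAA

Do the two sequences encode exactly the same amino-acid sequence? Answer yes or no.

no

Codon 1: CGG Arg / GTT Val — nonsynonymous.
Codon 2: CCC Pro / CCC Pro — identical.
Codon 3: TCT Ser / TCT Ser — identical.
Codon 4: TTT Phe / CCT Pro — nonsynonymous.
Codon 5: CCT Pro / ATA Ile — nonsynonymous.
Codon 6: TGC Cys / TGC Cys — identical.
Codon 7: GTA Val / GTA Val — identical.
Codon 8: CAG Gln / CAA Gln — synonymous.
Nonsynonymous differences: 3 → different protein.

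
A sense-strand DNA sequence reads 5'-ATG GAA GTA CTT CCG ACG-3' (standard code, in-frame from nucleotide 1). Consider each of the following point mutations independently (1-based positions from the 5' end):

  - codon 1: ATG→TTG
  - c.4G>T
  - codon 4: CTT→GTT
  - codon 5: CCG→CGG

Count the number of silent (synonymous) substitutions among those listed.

Codon 1: ATG (Met) → TTG (Leu) — missense.
Codon 2: GAA (Glu) → TAA (Stop) — nonsense.
Codon 4: CTT (Leu) → GTT (Val) — missense.
Codon 5: CCG (Pro) → CGG (Arg) — missense.
Synonymous: 0 of 4.

0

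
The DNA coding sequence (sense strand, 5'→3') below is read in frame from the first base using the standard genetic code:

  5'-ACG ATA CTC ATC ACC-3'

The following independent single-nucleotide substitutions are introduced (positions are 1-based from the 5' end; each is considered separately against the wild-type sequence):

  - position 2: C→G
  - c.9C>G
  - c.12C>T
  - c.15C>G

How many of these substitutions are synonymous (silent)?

3

Codon 1: ACG (Thr) → AGG (Arg) — missense.
Codon 3: CTC (Leu) → CTG (Leu) — synonymous.
Codon 4: ATC (Ile) → ATT (Ile) — synonymous.
Codon 5: ACC (Thr) → ACG (Thr) — synonymous.
Synonymous: 3 of 4.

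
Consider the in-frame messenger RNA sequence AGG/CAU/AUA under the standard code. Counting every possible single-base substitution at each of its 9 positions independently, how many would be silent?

Codon 1 (AGG, Arg): 2 synonymous substitutions.
Codon 2 (CAU, His): 1 synonymous substitution.
Codon 3 (AUA, Ile): 2 synonymous substitutions.
Total: 2 + 1 + 2 = 5.

5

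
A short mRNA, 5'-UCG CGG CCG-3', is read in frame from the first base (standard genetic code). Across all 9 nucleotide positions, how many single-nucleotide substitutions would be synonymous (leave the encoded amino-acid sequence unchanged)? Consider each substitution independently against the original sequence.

Codon 1 (UCG, Ser): 3 synonymous substitutions.
Codon 2 (CGG, Arg): 4 synonymous substitutions.
Codon 3 (CCG, Pro): 3 synonymous substitutions.
Total: 3 + 4 + 3 = 10.

10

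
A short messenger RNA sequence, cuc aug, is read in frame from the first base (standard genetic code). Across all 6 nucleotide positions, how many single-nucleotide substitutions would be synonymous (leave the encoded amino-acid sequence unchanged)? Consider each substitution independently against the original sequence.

3

Codon 1 (CUC, Leu): 3 synonymous substitutions.
Codon 2 (AUG, Met): 0 synonymous substitutions.
Total: 3 + 0 = 3.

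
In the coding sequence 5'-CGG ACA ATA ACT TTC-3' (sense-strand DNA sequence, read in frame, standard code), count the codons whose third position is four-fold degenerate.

Codon 1 CGG (Arg): third position 4-fold.
Codon 2 ACA (Thr): third position 4-fold.
Codon 3 ATA (Ile): third position 3-fold.
Codon 4 ACT (Thr): third position 4-fold.
Codon 5 TTC (Phe): third position 2-fold.
Four-fold degenerate third positions: 3.

3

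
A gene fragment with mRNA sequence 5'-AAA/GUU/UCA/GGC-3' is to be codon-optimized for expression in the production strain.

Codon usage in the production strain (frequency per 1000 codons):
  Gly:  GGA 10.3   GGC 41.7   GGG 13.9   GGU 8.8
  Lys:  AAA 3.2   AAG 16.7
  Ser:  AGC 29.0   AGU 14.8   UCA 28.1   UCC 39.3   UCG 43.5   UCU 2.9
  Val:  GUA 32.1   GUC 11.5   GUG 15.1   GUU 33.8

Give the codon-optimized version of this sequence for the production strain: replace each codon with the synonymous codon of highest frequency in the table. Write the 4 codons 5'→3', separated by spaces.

Codon 1 (Lys): best is AAG at 16.7.
Codon 2 (Val): best is GUU at 33.8.
Codon 3 (Ser): best is UCG at 43.5.
Codon 4 (Gly): best is GGC at 41.7.

AAG GUU UCG GGC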